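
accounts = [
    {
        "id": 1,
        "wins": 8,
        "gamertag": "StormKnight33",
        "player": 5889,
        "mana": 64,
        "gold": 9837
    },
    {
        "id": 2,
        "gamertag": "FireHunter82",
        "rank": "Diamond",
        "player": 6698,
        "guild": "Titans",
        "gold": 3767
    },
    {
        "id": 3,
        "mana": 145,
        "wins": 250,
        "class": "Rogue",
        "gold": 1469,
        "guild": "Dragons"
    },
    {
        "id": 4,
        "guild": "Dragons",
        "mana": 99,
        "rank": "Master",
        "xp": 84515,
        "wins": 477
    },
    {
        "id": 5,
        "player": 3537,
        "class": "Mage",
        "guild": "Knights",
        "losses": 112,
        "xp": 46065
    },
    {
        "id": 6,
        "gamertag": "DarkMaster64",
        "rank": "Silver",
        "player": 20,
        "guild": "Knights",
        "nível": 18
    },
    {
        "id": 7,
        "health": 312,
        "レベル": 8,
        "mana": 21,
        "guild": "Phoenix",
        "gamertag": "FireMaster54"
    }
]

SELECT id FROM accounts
[1, 2, 3, 4, 5, 6, 7]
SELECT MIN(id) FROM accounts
1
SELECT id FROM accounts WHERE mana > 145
[]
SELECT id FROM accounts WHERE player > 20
[1, 2, 5]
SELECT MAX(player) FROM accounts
6698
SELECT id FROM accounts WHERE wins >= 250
[3, 4]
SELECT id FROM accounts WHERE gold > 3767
[1]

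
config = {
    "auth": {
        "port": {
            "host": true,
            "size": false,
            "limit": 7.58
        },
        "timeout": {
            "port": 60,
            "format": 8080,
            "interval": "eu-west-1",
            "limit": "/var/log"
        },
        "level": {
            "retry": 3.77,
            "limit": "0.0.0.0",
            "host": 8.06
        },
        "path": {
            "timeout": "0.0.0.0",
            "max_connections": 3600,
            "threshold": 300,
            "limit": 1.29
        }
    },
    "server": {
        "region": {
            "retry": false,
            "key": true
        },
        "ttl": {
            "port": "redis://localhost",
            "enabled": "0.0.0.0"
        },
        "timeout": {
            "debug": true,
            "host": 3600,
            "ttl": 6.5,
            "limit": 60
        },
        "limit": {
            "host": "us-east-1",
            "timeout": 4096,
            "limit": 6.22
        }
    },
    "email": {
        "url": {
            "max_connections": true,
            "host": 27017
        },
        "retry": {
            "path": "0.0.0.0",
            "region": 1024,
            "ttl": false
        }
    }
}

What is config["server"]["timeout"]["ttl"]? 6.5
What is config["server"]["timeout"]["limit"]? 60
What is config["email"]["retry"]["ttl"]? False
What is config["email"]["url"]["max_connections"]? True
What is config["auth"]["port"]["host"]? True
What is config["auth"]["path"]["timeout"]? "0.0.0.0"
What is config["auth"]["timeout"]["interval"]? "eu-west-1"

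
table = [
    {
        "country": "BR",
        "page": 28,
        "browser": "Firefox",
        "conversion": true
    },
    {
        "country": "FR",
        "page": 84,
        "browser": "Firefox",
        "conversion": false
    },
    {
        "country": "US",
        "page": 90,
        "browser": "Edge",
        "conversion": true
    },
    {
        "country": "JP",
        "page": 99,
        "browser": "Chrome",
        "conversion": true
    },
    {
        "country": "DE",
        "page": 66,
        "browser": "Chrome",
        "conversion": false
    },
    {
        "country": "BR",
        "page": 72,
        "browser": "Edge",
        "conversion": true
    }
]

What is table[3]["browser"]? "Chrome"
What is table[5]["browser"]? "Edge"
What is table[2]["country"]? "US"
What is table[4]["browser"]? "Chrome"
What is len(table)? 6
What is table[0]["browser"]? "Firefox"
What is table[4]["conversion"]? False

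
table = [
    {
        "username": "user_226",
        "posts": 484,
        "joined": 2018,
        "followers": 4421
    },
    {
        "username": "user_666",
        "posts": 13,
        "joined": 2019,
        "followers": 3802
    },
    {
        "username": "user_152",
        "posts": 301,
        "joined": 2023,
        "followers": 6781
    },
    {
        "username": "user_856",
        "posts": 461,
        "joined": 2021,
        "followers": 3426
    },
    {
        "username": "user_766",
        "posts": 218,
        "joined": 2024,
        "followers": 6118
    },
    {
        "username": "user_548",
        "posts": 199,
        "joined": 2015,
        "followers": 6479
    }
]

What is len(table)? 6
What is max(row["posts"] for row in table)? 484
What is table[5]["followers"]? 6479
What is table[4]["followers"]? 6118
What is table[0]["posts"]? 484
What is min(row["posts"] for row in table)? 13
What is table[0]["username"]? "user_226"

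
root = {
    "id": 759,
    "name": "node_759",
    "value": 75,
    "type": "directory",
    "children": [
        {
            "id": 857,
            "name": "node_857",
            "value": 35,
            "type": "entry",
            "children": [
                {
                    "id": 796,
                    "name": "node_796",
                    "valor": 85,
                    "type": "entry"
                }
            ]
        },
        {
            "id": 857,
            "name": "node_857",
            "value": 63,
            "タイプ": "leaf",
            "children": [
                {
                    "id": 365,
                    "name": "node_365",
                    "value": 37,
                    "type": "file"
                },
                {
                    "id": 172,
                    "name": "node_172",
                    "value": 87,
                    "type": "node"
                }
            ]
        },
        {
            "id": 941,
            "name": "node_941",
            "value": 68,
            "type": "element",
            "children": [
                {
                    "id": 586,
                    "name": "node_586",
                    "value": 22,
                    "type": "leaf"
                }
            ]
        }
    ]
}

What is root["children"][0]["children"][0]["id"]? 796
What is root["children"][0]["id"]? 857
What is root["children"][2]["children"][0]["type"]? "leaf"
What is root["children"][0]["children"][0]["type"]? "entry"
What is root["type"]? "directory"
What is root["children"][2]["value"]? 68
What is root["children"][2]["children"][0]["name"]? "node_586"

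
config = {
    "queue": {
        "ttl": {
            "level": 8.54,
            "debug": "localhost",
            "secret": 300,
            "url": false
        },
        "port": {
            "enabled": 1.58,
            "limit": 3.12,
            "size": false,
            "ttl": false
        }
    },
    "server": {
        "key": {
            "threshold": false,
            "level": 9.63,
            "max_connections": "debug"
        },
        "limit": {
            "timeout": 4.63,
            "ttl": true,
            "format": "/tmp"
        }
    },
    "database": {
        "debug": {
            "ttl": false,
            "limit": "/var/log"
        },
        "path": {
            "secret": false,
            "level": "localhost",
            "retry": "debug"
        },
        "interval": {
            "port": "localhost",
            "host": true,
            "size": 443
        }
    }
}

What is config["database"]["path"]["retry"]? "debug"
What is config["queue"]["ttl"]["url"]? False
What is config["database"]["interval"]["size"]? 443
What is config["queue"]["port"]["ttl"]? False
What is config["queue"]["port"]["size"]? False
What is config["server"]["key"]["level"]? 9.63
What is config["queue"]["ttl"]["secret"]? 300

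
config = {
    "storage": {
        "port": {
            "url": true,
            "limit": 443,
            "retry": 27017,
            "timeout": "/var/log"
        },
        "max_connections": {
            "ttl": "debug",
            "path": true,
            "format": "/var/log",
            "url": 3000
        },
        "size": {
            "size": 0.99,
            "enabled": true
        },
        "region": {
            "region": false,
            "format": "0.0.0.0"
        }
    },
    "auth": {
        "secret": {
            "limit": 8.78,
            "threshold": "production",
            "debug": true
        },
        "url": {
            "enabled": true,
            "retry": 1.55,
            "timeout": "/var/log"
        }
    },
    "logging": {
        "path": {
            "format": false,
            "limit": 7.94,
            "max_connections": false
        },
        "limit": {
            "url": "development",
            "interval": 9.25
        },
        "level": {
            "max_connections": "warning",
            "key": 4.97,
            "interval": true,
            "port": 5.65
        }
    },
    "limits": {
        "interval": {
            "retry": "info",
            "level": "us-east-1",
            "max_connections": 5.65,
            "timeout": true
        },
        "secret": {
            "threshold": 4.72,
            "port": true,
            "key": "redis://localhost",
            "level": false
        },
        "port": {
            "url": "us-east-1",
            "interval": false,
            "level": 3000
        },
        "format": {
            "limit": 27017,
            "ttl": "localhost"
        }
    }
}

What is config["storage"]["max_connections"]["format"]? "/var/log"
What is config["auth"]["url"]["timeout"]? "/var/log"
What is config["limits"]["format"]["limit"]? 27017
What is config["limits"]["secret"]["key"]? "redis://localhost"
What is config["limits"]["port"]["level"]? 3000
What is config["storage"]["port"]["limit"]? 443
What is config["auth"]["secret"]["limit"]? 8.78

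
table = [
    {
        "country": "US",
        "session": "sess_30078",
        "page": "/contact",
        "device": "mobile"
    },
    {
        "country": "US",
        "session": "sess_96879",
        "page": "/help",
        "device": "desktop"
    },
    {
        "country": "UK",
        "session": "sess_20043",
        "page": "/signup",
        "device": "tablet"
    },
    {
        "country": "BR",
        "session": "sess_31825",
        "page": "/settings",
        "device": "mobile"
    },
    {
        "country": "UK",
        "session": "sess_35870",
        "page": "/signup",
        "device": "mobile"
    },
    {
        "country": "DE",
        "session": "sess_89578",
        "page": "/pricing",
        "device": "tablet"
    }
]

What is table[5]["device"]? "tablet"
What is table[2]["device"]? "tablet"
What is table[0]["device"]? "mobile"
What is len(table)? 6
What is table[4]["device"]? "mobile"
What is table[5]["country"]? "DE"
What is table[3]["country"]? "BR"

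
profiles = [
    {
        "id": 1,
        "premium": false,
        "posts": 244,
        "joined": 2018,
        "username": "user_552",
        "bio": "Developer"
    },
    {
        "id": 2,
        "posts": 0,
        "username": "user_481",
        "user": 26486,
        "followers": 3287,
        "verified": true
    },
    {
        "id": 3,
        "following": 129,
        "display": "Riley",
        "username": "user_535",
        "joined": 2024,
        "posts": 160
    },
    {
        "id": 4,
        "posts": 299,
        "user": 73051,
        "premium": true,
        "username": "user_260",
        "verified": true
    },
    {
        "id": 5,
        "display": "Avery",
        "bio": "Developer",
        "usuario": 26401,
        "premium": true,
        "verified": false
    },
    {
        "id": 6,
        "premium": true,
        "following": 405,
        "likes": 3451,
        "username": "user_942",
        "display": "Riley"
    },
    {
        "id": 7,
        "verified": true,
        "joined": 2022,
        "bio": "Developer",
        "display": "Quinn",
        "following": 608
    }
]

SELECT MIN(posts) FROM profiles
0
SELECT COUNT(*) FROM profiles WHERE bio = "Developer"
3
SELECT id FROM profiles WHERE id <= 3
[1, 2, 3]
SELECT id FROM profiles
[1, 2, 3, 4, 5, 6, 7]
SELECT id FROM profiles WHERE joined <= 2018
[1]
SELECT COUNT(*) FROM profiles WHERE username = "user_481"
1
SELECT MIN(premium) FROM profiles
False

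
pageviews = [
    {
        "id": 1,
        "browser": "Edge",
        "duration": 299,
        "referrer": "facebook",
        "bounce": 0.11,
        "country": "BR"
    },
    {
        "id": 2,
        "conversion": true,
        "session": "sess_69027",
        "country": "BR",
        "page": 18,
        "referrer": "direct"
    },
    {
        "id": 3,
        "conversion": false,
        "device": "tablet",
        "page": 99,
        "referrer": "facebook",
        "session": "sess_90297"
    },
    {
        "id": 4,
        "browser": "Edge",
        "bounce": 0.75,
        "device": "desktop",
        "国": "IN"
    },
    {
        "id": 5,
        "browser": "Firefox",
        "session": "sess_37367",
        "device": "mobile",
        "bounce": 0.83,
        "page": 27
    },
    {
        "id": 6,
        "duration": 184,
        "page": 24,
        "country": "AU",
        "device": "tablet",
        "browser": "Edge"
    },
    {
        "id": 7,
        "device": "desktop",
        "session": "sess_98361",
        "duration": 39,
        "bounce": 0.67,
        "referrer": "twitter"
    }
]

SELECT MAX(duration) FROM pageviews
299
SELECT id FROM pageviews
[1, 2, 3, 4, 5, 6, 7]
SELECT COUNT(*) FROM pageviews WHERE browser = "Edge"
3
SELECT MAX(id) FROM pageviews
7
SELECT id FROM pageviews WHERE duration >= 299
[1]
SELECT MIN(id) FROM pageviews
1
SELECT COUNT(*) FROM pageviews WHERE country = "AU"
1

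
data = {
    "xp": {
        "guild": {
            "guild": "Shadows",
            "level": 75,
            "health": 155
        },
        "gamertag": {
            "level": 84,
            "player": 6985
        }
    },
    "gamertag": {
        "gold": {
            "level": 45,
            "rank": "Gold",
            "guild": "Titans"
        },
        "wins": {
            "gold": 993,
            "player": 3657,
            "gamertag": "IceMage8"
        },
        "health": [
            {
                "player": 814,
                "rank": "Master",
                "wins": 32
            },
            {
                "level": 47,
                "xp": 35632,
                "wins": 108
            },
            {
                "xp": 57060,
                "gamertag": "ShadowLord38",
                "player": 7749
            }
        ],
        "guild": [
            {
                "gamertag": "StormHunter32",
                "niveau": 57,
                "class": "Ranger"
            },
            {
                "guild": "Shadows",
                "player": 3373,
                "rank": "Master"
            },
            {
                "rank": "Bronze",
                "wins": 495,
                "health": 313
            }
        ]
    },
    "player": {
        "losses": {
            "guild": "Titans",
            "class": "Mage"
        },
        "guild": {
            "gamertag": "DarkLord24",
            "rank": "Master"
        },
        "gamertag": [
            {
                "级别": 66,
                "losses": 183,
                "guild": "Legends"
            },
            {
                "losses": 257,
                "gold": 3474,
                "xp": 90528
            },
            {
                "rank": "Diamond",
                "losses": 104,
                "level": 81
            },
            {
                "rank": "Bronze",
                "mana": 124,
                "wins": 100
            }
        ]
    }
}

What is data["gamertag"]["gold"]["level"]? 45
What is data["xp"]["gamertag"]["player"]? 6985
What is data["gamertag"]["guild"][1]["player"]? 3373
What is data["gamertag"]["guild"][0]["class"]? "Ranger"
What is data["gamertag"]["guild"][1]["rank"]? "Master"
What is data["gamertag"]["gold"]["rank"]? "Gold"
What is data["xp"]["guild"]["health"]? 155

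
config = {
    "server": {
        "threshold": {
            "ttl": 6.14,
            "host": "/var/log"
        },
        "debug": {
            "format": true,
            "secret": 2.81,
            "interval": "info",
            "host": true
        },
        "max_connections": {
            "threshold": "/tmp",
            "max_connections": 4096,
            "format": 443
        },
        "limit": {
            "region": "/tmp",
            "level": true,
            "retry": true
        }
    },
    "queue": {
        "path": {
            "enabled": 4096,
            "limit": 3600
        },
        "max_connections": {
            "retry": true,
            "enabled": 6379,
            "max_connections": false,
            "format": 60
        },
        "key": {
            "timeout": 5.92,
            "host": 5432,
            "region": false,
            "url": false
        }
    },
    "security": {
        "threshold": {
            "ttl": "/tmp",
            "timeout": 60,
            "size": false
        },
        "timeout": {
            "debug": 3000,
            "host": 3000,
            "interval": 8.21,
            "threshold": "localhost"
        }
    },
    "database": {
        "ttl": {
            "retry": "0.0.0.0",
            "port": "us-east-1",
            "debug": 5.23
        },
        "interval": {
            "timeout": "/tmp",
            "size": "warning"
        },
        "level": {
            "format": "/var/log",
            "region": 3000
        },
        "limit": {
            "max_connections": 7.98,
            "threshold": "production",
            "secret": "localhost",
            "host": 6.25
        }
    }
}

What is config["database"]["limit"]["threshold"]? "production"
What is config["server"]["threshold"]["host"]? "/var/log"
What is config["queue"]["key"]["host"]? 5432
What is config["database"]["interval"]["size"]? "warning"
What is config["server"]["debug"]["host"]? True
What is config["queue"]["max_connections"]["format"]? 60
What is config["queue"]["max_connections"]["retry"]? True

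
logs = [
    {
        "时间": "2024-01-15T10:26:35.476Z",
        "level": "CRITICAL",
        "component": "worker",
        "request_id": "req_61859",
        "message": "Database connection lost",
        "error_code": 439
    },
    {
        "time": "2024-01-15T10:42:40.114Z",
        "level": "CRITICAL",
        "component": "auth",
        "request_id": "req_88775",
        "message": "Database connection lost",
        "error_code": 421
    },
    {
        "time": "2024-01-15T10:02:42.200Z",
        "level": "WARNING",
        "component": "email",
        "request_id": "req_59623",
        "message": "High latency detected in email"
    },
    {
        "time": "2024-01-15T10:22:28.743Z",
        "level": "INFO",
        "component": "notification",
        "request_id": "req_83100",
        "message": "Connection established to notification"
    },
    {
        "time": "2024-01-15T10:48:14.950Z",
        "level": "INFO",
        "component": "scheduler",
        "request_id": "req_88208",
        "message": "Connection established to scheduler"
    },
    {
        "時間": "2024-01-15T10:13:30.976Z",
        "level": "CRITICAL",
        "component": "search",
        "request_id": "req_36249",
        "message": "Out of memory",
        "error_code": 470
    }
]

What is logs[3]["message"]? "Connection established to notification"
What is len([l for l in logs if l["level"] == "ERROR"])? 0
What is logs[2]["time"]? "2024-01-15T10:02:42.200Z"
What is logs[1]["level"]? "CRITICAL"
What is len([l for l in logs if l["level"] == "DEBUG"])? 0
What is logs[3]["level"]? "INFO"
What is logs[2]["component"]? "email"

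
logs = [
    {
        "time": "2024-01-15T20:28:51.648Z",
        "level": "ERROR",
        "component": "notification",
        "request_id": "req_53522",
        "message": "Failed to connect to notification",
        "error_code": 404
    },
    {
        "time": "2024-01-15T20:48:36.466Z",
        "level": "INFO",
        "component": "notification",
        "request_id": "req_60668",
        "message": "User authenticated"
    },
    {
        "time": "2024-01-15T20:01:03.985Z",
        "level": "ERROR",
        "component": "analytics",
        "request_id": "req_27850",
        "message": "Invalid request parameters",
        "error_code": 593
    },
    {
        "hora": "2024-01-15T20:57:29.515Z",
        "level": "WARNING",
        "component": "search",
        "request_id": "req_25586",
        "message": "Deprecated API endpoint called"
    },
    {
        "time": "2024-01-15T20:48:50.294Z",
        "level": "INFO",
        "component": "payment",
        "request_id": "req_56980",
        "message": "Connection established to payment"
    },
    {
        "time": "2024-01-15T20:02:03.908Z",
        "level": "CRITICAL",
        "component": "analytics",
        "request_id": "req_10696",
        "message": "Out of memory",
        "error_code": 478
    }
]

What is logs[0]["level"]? "ERROR"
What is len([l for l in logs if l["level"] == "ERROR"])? 2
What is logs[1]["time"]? "2024-01-15T20:48:36.466Z"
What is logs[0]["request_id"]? "req_53522"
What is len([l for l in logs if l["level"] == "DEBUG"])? 0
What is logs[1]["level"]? "INFO"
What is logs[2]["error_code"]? 593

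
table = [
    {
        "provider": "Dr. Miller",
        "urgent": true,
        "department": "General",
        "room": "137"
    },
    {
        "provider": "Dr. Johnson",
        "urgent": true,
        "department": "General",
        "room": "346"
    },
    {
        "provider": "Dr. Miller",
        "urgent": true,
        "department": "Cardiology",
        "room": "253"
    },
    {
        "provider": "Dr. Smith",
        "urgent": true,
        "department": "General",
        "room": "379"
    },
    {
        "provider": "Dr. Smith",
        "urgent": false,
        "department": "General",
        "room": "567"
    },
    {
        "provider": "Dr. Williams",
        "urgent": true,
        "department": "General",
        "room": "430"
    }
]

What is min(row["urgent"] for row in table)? False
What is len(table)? 6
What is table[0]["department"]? "General"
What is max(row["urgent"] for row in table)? True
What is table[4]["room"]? "567"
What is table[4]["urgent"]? False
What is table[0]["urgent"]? True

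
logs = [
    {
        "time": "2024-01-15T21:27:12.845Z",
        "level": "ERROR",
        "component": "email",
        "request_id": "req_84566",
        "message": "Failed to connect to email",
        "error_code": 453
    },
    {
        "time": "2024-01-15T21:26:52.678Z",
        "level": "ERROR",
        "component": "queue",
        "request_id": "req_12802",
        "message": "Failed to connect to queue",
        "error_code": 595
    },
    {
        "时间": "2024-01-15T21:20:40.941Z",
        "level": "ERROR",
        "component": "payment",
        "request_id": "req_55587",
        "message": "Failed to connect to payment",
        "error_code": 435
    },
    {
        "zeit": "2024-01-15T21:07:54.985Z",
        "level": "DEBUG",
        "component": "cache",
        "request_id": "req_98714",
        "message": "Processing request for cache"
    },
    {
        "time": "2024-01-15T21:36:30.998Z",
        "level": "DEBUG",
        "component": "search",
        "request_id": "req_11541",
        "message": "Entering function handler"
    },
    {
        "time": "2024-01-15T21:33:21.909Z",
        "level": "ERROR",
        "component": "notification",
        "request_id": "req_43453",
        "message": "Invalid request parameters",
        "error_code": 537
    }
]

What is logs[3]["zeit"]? "2024-01-15T21:07:54.985Z"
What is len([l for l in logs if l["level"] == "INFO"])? 0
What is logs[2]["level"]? "ERROR"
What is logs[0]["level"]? "ERROR"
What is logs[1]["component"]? "queue"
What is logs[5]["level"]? "ERROR"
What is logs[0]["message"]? "Failed to connect to email"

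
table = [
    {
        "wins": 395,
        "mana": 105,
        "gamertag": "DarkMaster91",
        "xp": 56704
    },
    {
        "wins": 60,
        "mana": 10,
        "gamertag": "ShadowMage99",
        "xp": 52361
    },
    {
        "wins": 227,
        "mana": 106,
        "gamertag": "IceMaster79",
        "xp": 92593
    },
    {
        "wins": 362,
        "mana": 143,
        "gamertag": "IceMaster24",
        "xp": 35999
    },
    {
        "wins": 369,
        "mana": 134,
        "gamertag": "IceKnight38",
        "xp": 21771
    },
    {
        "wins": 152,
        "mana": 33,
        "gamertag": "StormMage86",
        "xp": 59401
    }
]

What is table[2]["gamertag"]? "IceMaster79"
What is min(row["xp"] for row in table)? 21771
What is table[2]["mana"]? 106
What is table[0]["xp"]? 56704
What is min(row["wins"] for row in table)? 60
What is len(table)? 6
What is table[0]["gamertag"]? "DarkMaster91"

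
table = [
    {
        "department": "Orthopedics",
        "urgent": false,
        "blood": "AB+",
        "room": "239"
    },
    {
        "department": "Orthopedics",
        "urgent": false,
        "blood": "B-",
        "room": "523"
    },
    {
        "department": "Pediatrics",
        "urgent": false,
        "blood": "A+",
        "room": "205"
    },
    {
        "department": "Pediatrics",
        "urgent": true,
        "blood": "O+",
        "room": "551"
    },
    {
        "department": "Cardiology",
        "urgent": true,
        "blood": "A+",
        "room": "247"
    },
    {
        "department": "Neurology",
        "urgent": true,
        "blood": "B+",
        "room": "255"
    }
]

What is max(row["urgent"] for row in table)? True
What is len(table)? 6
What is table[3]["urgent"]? True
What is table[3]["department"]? "Pediatrics"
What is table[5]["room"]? "255"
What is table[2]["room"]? "205"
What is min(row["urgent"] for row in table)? False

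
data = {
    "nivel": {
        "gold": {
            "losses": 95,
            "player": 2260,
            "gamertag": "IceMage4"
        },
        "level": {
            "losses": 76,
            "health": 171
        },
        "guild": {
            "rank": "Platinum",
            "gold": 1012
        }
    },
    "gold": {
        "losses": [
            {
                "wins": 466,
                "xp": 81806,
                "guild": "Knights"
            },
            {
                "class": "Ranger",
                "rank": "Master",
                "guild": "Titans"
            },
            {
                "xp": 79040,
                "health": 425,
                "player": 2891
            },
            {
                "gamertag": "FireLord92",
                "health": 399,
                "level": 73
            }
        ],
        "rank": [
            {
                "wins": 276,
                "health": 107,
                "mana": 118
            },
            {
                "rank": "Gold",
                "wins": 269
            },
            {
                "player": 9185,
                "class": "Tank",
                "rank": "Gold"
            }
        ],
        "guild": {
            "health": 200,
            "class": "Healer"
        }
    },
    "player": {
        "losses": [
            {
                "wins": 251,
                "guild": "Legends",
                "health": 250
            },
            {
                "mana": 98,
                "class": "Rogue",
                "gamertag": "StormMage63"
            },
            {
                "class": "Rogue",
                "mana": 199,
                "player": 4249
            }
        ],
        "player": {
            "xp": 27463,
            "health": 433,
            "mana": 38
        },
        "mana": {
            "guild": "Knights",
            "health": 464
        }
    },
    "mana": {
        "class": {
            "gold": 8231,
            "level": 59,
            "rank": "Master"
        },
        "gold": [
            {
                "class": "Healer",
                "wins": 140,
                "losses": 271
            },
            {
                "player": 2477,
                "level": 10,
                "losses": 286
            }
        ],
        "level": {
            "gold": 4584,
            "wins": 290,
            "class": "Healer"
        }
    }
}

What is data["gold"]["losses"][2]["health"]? 425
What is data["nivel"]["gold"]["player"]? 2260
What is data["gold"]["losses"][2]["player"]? 2891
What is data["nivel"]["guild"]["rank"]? "Platinum"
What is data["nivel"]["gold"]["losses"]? 95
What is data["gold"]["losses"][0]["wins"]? 466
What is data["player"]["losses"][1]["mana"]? 98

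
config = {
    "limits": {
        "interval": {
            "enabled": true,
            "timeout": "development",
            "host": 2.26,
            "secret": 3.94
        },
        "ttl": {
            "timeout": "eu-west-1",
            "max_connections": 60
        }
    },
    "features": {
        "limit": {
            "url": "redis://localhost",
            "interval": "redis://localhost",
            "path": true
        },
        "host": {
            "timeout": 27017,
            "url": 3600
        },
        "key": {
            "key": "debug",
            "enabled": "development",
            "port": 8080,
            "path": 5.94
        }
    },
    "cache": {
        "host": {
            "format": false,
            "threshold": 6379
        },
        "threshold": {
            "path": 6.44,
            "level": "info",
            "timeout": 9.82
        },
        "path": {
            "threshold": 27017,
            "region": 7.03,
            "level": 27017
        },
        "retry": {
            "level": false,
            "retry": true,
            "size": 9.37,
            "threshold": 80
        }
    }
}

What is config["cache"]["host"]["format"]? False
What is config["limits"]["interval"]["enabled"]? True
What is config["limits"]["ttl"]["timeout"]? "eu-west-1"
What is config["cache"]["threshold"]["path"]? 6.44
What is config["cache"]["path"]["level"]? 27017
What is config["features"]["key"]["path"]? 5.94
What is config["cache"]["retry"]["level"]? False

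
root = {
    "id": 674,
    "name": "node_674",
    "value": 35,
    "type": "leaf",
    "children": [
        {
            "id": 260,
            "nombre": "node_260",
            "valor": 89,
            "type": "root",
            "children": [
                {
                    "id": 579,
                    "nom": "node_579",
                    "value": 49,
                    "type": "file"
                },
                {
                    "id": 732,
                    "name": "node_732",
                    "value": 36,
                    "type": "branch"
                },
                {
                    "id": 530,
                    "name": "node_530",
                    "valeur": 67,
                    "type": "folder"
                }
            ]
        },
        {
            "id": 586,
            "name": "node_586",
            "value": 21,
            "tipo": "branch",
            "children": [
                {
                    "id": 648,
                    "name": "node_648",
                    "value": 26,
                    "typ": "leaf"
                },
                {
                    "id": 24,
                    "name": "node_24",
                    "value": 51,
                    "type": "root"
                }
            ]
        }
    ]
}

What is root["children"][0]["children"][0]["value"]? 49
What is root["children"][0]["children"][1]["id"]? 732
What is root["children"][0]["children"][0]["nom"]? "node_579"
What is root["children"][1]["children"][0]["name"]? "node_648"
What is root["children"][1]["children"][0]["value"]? 26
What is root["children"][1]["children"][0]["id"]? 648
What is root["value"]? 35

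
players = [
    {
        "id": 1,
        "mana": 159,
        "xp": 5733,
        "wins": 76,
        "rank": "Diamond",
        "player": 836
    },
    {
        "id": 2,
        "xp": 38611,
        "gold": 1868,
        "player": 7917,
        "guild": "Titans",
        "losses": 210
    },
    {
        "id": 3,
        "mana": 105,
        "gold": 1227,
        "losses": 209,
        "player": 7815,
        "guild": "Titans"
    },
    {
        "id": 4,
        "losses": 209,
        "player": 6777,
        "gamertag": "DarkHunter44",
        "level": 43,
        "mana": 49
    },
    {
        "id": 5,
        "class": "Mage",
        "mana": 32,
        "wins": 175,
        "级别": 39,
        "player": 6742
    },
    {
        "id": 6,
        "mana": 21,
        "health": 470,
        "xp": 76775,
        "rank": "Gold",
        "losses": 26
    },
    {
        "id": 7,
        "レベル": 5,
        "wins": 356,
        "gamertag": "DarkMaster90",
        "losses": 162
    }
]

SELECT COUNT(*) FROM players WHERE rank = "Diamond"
1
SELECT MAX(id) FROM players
7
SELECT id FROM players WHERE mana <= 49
[4, 5, 6]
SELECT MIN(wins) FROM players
76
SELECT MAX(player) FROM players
7917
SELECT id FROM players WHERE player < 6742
[1]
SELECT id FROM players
[1, 2, 3, 4, 5, 6, 7]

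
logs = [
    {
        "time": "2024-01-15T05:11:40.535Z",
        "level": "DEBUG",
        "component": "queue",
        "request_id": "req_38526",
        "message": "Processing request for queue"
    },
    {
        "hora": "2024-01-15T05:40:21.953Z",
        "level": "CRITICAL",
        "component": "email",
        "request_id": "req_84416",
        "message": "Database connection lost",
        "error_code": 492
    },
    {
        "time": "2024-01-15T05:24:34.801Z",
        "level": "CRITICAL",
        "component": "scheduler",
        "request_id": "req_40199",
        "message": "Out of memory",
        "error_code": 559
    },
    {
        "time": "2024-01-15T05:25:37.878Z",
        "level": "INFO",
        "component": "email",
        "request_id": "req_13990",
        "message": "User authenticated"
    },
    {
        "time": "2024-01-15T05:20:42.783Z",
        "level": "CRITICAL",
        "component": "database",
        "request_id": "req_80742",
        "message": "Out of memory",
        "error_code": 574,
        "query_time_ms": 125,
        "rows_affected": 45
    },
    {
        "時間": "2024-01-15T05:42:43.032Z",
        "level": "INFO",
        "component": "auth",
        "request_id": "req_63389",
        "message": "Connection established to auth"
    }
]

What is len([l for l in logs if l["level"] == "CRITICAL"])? 3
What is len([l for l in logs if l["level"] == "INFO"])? 2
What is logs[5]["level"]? "INFO"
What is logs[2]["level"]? "CRITICAL"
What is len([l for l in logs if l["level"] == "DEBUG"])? 1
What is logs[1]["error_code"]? 492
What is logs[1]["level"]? "CRITICAL"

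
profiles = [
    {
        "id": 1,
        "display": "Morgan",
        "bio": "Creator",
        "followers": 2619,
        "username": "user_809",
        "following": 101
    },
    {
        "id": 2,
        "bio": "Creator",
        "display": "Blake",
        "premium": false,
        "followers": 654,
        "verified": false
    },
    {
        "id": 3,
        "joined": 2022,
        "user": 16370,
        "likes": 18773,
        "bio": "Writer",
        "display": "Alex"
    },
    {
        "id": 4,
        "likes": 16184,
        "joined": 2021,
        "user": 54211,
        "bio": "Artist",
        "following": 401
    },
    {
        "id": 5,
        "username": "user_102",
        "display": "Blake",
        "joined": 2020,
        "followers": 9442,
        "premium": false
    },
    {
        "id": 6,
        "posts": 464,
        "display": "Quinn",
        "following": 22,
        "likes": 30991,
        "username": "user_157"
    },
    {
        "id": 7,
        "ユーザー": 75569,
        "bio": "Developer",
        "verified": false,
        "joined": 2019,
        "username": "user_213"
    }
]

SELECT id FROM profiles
[1, 2, 3, 4, 5, 6, 7]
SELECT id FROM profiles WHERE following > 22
[1, 4]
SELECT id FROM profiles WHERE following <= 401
[1, 4, 6]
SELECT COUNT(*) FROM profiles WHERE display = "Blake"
2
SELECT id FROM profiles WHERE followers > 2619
[5]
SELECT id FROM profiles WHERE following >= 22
[1, 4, 6]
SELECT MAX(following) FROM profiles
401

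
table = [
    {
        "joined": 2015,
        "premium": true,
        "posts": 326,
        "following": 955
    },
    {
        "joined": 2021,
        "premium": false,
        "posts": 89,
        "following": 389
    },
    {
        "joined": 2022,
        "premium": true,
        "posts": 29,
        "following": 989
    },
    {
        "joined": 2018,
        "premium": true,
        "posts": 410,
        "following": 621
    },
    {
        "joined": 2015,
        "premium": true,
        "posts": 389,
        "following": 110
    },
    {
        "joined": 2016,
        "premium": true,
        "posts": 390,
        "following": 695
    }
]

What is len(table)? 6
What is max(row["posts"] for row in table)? 410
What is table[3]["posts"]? 410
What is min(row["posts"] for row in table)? 29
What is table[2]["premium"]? True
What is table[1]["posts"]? 89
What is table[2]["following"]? 989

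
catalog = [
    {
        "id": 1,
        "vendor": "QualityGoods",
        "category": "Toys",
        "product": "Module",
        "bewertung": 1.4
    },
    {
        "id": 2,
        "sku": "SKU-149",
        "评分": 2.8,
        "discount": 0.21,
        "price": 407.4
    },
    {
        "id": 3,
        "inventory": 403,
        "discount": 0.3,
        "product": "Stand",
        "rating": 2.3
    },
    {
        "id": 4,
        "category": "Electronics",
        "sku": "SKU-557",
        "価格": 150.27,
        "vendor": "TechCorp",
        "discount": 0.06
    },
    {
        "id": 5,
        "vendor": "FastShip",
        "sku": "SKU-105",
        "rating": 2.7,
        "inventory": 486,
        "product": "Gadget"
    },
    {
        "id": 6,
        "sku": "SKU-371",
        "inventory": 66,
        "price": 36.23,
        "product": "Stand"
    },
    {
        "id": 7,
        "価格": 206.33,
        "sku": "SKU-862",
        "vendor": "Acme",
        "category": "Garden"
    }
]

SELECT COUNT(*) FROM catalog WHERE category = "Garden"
1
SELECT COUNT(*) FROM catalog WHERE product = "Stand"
2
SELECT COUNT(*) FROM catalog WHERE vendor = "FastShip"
1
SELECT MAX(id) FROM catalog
7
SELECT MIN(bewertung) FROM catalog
1.4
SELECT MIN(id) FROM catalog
1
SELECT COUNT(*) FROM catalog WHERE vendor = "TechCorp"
1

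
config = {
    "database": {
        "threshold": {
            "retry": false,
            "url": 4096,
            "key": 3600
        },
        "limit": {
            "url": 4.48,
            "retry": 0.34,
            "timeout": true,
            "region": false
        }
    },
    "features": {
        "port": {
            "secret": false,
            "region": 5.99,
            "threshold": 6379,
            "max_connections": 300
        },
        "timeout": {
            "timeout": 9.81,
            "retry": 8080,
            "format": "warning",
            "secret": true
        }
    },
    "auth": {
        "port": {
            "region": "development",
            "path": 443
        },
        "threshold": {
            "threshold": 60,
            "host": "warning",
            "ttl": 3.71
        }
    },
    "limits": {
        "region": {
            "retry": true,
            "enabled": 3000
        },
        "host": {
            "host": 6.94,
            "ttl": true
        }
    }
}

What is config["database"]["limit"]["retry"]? 0.34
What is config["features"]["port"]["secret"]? False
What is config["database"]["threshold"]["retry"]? False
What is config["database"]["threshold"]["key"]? 3600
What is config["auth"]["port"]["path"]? 443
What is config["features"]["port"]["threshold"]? 6379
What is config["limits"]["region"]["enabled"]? 3000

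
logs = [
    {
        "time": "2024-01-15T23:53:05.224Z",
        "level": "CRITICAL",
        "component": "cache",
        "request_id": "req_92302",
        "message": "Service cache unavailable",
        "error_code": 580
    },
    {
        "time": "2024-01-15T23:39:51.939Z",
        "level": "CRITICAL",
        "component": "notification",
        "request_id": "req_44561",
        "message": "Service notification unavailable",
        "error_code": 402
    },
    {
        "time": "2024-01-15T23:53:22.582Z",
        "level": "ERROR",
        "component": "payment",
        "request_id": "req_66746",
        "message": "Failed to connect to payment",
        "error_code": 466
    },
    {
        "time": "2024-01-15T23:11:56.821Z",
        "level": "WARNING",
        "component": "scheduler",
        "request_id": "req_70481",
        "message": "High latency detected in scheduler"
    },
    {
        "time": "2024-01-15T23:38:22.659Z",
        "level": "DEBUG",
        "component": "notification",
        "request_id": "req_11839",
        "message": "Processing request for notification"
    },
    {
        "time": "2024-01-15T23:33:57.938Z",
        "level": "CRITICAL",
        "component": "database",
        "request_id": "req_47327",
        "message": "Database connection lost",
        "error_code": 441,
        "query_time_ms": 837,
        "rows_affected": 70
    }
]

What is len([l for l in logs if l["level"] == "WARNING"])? 1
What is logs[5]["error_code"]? 441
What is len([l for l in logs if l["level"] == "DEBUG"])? 1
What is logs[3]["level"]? "WARNING"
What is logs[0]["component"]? "cache"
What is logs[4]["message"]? "Processing request for notification"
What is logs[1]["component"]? "notification"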